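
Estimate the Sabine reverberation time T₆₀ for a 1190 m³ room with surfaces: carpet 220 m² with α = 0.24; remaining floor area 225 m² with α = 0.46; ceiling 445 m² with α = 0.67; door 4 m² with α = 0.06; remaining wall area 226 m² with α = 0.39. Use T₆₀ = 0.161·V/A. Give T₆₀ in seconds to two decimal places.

0.35 s

Total absorption A = 220·0.24 + 225·0.46 + 445·0.67 + 4·0.06 + 226·0.39 = 542.83 m² sabins.
T₆₀ = 0.161 × 1190 / 542.83 = 0.353 s.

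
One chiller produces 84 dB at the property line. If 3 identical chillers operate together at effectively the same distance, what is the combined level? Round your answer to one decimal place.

88.8 dB

N identical incoherent sources raise the level by 10·log₁₀ N.
L_total = 84 + 10·log₁₀(3) = 84 + 4.771 = 88.77 dB.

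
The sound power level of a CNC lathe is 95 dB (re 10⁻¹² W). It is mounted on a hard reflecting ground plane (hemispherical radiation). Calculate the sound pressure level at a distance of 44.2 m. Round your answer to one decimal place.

The power spreads over a hemisphere of area 2π·r², so L_p = L_w − 10·log₁₀(2π·r²).
2π·r² = 1.228e+04 m², 10·log₁₀ of that is 40.890 dB.
L_p = 95 − 40.890 = 54.11 dB.

54.1 dB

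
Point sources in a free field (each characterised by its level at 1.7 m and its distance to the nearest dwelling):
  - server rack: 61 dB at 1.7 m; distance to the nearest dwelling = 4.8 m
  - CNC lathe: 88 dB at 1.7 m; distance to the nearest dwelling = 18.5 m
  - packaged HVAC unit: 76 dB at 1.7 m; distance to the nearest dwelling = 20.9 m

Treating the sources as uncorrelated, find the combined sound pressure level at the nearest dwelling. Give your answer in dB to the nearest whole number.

68 dB

Propagate each source to the receiver with L = L_ref − 20·log₁₀(r/r_ref), then add intensities.
server rack: 61 − 20·log₁₀(4.8/1.7) = 61 − 9.02 = 51.98 dB.
CNC lathe: 88 − 20·log₁₀(18.5/1.7) = 88 − 20.73 = 67.27 dB.
packaged HVAC unit: 76 − 20·log₁₀(20.9/1.7) = 76 − 21.79 = 54.21 dB.
Σ 10^(L/10) = 5.749e+06 → L_total = 10·log₁₀(5.749e+06) = 67.60 dB.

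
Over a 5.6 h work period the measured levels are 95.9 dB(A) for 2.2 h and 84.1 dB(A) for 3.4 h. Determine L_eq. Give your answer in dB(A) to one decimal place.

The energy average is taken in the linear domain: L_eq = 10·log₁₀[(Σ tᵢ·10^(Lᵢ/10))/T], T = 5.6 h.
Σ tᵢ·10^(Lᵢ/10) = 2.2·10^(95.9/10) + 3.4·10^(84.1/10) = 9.433e+09.
L_eq = 10·log₁₀(9.433e+09/5.6) = 92.26 dB(A).

92.3 dB(A)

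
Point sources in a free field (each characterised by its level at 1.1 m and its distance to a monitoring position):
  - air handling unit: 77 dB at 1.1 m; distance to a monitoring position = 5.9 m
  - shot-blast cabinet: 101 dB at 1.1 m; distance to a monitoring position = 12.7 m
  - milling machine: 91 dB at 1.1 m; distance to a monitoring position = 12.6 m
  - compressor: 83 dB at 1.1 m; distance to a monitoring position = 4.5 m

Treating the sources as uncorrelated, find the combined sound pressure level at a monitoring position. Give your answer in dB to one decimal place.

80.7 dB

First find each source's level at the receiver (point-source: −20·log₁₀(r/r_ref)), then combine on an intensity basis.
air handling unit: 77 − 20·log₁₀(5.9/1.1) = 77 − 14.59 = 62.41 dB.
shot-blast cabinet: 101 − 20·log₁₀(12.7/1.1) = 101 − 21.25 = 79.75 dB.
milling machine: 91 − 20·log₁₀(12.6/1.1) = 91 − 21.18 = 69.82 dB.
compressor: 83 − 20·log₁₀(4.5/1.1) = 83 − 12.24 = 70.76 dB.
Σ 10^(L/10) = 1.177e+08 → L_total = 10·log₁₀(1.177e+08) = 80.71 dB.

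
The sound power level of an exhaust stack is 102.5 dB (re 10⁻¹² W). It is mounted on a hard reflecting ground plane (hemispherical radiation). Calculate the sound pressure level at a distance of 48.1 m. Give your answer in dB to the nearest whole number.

Free-field hemispherical radiation: L_p = L_w − 10·log₁₀(2π·r²), r = 48.1 m.
2π·r² = 1.454e+04 m², 10·log₁₀ of that is 41.625 dB.
L_p = 102.5 − 41.625 = 60.88 dB.

61 dB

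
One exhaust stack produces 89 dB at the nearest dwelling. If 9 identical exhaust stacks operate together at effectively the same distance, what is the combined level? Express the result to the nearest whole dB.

99 dB

With 9 equal, uncorrelated contributions the intensity is 9× that of one unit, giving a rise of 10·log₁₀ 9.
L_total = 89 + 10·log₁₀(9) = 89 + 9.542 = 98.54 dB.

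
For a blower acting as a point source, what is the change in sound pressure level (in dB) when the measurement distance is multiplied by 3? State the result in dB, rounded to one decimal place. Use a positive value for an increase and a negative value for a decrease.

A point source loses 6 dB per doubling of distance; generally ΔL = −20·log₁₀(r₂/r₁).
ΔL = −20·log₁₀(3) = -9.54 dB.

-9.5 dB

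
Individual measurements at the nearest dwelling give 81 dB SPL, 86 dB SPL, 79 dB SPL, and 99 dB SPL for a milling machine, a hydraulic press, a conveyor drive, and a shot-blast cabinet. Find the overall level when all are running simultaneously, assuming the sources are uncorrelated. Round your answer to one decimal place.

99.3 dB SPL

Incoherent sources combine by intensity addition: L_total = 10·log₁₀(Σ 10^(L_i/10)).
Σ 10^(L/10) = 10^(81/10) + 10^(86/10) + 10^(79/10) + 10^(99/10) = 8.547e+09.
L_total = 10·log₁₀(8.547e+09) = 99.32 dB SPL.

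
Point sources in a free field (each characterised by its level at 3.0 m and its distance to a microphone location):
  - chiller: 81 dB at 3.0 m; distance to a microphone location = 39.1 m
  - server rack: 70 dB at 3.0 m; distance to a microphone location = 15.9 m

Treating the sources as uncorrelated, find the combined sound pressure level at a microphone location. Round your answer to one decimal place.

60.4 dB

Apply inverse-square spreading to bring every level to the receiver, then sum 10^(L/10).
chiller: 81 − 20·log₁₀(39.1/3.0) = 81 − 22.30 = 58.70 dB.
server rack: 70 − 20·log₁₀(15.9/3.0) = 70 − 14.49 = 55.51 dB.
Σ 10^(L/10) = 1.097e+06 → L_total = 10·log₁₀(1.097e+06) = 60.40 dB.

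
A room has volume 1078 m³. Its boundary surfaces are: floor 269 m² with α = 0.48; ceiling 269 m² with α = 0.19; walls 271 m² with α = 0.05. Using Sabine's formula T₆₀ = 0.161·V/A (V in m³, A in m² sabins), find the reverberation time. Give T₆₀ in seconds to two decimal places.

0.90 s

A = Σ Sᵢαᵢ = 269·0.48 + 269·0.19 + 271·0.05 = 193.78 m².
T₆₀ = 0.161 × 1078 / 193.78 = 0.896 s.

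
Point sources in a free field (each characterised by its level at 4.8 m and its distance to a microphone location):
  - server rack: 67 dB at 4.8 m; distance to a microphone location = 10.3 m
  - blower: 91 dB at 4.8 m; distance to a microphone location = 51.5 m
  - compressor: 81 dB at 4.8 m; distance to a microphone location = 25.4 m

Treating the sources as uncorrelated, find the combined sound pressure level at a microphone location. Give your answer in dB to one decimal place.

72.2 dB

Apply inverse-square spreading to bring every level to the receiver, then sum 10^(L/10).
server rack: 67 − 20·log₁₀(10.3/4.8) = 67 − 6.63 = 60.37 dB.
blower: 91 − 20·log₁₀(51.5/4.8) = 91 − 20.61 = 70.39 dB.
compressor: 81 − 20·log₁₀(25.4/4.8) = 81 − 14.47 = 66.53 dB.
Σ 10^(L/10) = 1.652e+07 → L_total = 10·log₁₀(1.652e+07) = 72.18 dB.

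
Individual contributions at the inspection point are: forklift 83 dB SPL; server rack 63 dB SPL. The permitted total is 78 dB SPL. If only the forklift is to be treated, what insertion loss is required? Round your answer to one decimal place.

The untreated sources together contribute 10^(63/10) = 1.995e+06, i.e. 63.00 dB SPL.
The limit corresponds to 10^(78/10) = 6.310e+07; subtracting the fixed part leaves 6.110e+07 for the forklift, i.e. 77.86 dB SPL.
So the forklift must be reduced from 83 to 77.86 dB SPL: IL = 5.14 dB.

5.1 dB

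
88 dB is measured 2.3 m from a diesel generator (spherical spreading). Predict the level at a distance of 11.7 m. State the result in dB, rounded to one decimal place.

Spherical spreading from a point source gives a 20·log₁₀(r₂/r₁) drop.
L₂ = 88 − 20·log₁₀(11.7/2.3) = 88 − 14.129 = 73.87 dB.

73.9 dB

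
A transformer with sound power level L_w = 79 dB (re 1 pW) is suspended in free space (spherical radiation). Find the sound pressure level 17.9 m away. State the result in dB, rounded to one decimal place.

Free-field spherical radiation: L_p = L_w − 10·log₁₀(4π·r²), r = 17.9 m.
4π·r² = 4026 m², 10·log₁₀ of that is 36.049 dB.
L_p = 79 − 36.049 = 42.95 dB.

43.0 dB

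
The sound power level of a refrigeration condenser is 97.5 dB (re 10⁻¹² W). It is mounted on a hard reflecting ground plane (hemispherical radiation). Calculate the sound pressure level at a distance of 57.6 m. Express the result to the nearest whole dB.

54 dB

Free-field hemispherical radiation: L_p = L_w − 10·log₁₀(2π·r²), r = 57.6 m.
2π·r² = 2.085e+04 m², 10·log₁₀ of that is 43.190 dB.
L_p = 97.5 − 43.190 = 54.31 dB.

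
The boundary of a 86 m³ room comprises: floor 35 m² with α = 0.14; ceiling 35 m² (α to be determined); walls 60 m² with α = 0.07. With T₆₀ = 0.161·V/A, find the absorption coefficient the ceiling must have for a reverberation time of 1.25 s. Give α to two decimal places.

From T₆₀ = 0.161·V/A, the target T₆₀ = 1.25 s needs A = 0.161·86/1.25 = 11.08 m².
Absorption from the other surfaces = 35·0.14 + 60·0.07 = 9.10 m², so the ceiling must supply 1.98 m² over 35 m².
α = 1.98/35 = 0.056.

0.06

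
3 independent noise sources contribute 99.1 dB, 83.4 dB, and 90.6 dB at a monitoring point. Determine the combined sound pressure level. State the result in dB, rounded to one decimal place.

For uncorrelated sources the intensities add, so convert each level to linear form, sum, and take 10·log₁₀ of the total.
Σ 10^(L/10) = 10^(99.1/10) + 10^(83.4/10) + 10^(90.6/10) = 9.495e+09.
L_total = 10·log₁₀(9.495e+09) = 99.78 dB.

99.8 dB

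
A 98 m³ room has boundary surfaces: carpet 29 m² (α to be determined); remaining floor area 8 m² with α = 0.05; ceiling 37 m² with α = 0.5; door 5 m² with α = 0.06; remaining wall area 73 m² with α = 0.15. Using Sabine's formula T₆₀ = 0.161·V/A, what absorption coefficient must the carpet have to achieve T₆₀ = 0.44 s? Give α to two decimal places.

0.20

From T₆₀ = 0.161·V/A, the target T₆₀ = 0.44 s needs A = 0.161·98/0.44 = 35.86 m².
Absorption from the other surfaces = 8·0.05 + 37·0.5 + 5·0.06 + 73·0.15 = 30.15 m², so the carpet must supply 5.71 m² over 29 m².
α = 5.71/29 = 0.197.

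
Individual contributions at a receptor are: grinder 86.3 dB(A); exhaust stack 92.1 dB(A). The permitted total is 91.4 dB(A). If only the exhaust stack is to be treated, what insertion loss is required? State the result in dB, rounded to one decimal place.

2.3 dB

Everything except the exhaust stack sums to 10^(86.3/10) = 4.266e+08 in linear terms, 86.30 dB(A).
The limit corresponds to 10^(91.4/10) = 1.380e+09; subtracting the fixed part leaves 9.538e+08 for the exhaust stack, i.e. 89.79 dB(A).
So the exhaust stack must be reduced from 92.1 to 89.79 dB(A): IL = 2.31 dB.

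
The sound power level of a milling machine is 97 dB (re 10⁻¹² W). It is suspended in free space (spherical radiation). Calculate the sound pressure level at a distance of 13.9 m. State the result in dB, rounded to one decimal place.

63.1 dB

L_p = L_w − 10·log₁₀(4π·r²) with r = 13.9 m.
4π·r² = 2428 m², 10·log₁₀ of that is 33.852 dB.
L_p = 97 − 33.852 = 63.15 dB.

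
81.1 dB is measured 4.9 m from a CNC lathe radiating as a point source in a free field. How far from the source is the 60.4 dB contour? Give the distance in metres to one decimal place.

The 20.7 dB drop corresponds to a distance ratio of 10^(20.7/20) for a point source.
r₂ = 4.9·10^((81.1−60.4)/20) = 4.9·10^(20.7/20) = 53.11 m.

53.1 m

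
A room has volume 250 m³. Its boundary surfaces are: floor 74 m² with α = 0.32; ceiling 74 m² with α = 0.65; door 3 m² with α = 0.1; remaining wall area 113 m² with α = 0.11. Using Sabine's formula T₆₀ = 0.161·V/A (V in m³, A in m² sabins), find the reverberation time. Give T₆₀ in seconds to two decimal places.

0.48 s

A = Σ Sᵢαᵢ = 74·0.32 + 74·0.65 + 3·0.1 + 113·0.11 = 84.51 m².
T₆₀ = 0.161·V/A = 0.161·250/84.51 = 0.476 s.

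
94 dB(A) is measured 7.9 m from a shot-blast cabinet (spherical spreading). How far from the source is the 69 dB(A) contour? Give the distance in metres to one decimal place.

140.5 m

For a point source L₁ − L₂ = 20·log₁₀(r₂/r₁), so r₂ = r₁·10^((L₁−L₂)/20).
r₂ = 7.9·10^((94−69)/20) = 7.9·10^(25.0/20) = 140.48 m.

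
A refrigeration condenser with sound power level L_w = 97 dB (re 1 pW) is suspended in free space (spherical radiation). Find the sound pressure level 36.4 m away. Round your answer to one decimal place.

L_p = L_w − 10·log₁₀(4π·r²) with r = 36.4 m.
4π·r² = 1.665e+04 m², 10·log₁₀ of that is 42.214 dB.
L_p = 97 − 42.214 = 54.79 dB.

54.8 dB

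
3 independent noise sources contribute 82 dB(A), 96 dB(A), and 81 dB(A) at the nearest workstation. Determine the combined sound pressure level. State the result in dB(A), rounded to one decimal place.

96.3 dB(A)

Incoherent sources combine by intensity addition: L_total = 10·log₁₀(Σ 10^(L_i/10)).
Σ 10^(L/10) = 10^(82/10) + 10^(96/10) + 10^(81/10) = 4.265e+09.
L_total = 10·log₁₀(4.265e+09) = 96.30 dB(A).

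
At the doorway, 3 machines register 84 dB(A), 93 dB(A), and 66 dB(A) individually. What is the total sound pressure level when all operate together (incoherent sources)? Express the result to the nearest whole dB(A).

94 dB(A)

For uncorrelated sources the intensities add, so convert each level to linear form, sum, and take 10·log₁₀ of the total.
Σ 10^(L/10) = 10^(84/10) + 10^(93/10) + 10^(66/10) = 2.250e+09.
L_total = 10·log₁₀(2.250e+09) = 93.52 dB(A).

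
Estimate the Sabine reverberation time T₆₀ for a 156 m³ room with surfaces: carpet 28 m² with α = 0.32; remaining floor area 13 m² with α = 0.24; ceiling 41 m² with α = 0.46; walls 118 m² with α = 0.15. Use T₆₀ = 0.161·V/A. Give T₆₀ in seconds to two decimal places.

0.52 s

Summing Sᵢαᵢ: 28·0.32 + 13·0.24 + 41·0.46 + 118·0.15 = 48.64 m².
T₆₀ = 0.161·V/A = 0.161·156/48.64 = 0.516 s.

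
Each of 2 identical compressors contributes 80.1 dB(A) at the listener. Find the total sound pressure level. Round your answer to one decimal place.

83.1 dB(A)

With 2 equal, uncorrelated contributions the intensity is 2× that of one unit, giving a rise of 10·log₁₀ 2.
L_total = 80.1 + 10·log₁₀(2) = 80.1 + 3.010 = 83.11 dB(A).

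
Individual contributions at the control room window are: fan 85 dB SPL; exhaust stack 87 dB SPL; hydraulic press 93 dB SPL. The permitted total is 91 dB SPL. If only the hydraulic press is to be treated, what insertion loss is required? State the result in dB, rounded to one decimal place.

Fixed contribution from the other sources: Σ 10^(L/10) = 10^(85/10) + 10^(87/10) = 8.174e+08 (89.12 dB SPL).
To meet 91 dB SPL overall, the treated hydraulic press may contribute at most 10^(91/10) − 8.174e+08 = 4.415e+08, i.e. 86.45 dB SPL.
So the hydraulic press must be reduced from 93 to 86.45 dB SPL: IL = 6.55 dB.

6.6 dB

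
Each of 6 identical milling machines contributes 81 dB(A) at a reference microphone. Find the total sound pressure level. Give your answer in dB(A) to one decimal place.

With 6 equal, uncorrelated contributions the intensity is 6× that of one unit, giving a rise of 10·log₁₀ 6.
L_total = 81 + 10·log₁₀(6) = 81 + 7.782 = 88.78 dB(A).

88.8 dB(A)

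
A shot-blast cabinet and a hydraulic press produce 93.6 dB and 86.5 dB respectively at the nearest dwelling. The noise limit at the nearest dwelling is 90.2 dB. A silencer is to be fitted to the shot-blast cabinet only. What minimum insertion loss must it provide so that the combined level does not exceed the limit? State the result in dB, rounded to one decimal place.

Fixed contribution from the other source: Σ 10^(L/10) = 10^(86.5/10) = 4.467e+08 (86.50 dB).
To meet 90.2 dB overall, the treated shot-blast cabinet may contribute at most 10^(90.2/10) − 4.467e+08 = 6.004e+08, i.e. 87.78 dB.
Required insertion loss = 93.6 − 87.78 = 5.82 dB.

5.8 dB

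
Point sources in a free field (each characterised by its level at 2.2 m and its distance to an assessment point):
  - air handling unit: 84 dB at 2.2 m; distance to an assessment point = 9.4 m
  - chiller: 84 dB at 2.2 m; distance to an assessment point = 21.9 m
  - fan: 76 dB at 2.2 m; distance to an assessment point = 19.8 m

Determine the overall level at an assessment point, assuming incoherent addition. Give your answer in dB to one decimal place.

72.2 dB

First find each source's level at the receiver (point-source: −20·log₁₀(r/r_ref)), then combine on an intensity basis.
air handling unit: 84 − 20·log₁₀(9.4/2.2) = 84 − 12.61 = 71.39 dB.
chiller: 84 − 20·log₁₀(21.9/2.2) = 84 − 19.96 = 64.04 dB.
fan: 76 − 20·log₁₀(19.8/2.2) = 76 − 19.08 = 56.92 dB.
Σ 10^(L/10) = 1.679e+07 → L_total = 10·log₁₀(1.679e+07) = 72.25 dB.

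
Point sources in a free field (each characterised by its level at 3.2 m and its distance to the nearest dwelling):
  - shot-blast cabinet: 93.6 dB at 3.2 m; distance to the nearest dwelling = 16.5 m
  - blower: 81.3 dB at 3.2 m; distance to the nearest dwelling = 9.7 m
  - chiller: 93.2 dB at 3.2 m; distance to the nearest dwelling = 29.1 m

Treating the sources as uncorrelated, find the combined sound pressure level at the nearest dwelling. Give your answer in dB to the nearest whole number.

81 dB

Propagate each source to the receiver with L = L_ref − 20·log₁₀(r/r_ref), then add intensities.
shot-blast cabinet: 93.6 − 20·log₁₀(16.5/3.2) = 93.6 − 14.25 = 79.35 dB.
blower: 81.3 − 20·log₁₀(9.7/3.2) = 81.3 − 9.63 = 71.67 dB.
chiller: 93.2 − 20·log₁₀(29.1/3.2) = 93.2 − 19.17 = 74.03 dB.
Σ 10^(L/10) = 1.261e+08 → L_total = 10·log₁₀(1.261e+08) = 81.01 dB.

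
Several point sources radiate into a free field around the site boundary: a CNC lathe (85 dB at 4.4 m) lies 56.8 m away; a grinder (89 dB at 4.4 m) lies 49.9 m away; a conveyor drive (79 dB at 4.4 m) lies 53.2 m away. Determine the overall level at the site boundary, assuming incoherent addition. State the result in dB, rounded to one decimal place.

Propagate each source to the receiver with L = L_ref − 20·log₁₀(r/r_ref), then add intensities.
CNC lathe: 85 − 20·log₁₀(56.8/4.4) = 85 − 22.22 = 62.78 dB.
grinder: 89 − 20·log₁₀(49.9/4.4) = 89 − 21.09 = 67.91 dB.
conveyor drive: 79 − 20·log₁₀(53.2/4.4) = 79 − 21.65 = 57.35 dB.
Σ 10^(L/10) = 8.617e+06 → L_total = 10·log₁₀(8.617e+06) = 69.35 dB.

69.4 dB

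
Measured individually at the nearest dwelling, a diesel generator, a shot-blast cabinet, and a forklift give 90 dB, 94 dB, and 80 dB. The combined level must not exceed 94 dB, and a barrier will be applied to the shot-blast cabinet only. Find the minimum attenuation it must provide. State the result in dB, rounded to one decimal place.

2.5 dB

Fixed contribution from the other sources: Σ 10^(L/10) = 10^(90/10) + 10^(80/10) = 1.100e+09 (90.41 dB).
To meet 94 dB overall, the treated shot-blast cabinet may contribute at most 10^(94/10) − 1.100e+09 = 1.412e+09, i.e. 91.50 dB.
So the shot-blast cabinet must be reduced from 94 to 91.50 dB: IL = 2.50 dB.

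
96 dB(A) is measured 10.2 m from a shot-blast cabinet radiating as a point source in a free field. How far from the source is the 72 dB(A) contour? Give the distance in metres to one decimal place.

For a point source L₁ − L₂ = 20·log₁₀(r₂/r₁), so r₂ = r₁·10^((L₁−L₂)/20).
r₂ = 10.2·10^((96−72)/20) = 10.2·10^(24.0/20) = 161.66 m.

161.7 m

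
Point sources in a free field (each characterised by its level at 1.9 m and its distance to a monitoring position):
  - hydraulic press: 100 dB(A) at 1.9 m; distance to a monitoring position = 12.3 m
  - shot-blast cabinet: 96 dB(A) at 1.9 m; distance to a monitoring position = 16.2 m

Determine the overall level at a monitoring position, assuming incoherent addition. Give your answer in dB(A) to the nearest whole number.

Apply inverse-square spreading to bring every level to the receiver, then sum 10^(L/10).
hydraulic press: 100 − 20·log₁₀(12.3/1.9) = 100 − 16.22 = 83.78 dB(A).
shot-blast cabinet: 96 − 20·log₁₀(16.2/1.9) = 96 − 18.62 = 77.38 dB(A).
Σ 10^(L/10) = 2.934e+08 → L_total = 10·log₁₀(2.934e+08) = 84.67 dB(A).

85 dB(A)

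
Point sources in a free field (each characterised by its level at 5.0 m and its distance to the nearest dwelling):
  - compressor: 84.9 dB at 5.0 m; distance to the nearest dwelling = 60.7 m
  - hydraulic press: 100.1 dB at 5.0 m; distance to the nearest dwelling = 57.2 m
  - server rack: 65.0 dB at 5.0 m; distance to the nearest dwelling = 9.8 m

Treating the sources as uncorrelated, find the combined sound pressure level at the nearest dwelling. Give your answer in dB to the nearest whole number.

79 dB

Propagate each source to the receiver with L = L_ref − 20·log₁₀(r/r_ref), then add intensities.
compressor: 84.9 − 20·log₁₀(60.7/5.0) = 84.9 − 21.68 = 63.22 dB.
hydraulic press: 100.1 − 20·log₁₀(57.2/5.0) = 100.1 − 21.17 = 78.93 dB.
server rack: 65.0 − 20·log₁₀(9.8/5.0) = 65.0 − 5.85 = 59.15 dB.
Σ 10^(L/10) = 8.111e+07 → L_total = 10·log₁₀(8.111e+07) = 79.09 dB.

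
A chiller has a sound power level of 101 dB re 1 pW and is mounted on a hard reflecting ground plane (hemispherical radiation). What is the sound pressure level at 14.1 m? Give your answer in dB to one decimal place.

70.0 dB

Free-field hemispherical radiation: L_p = L_w − 10·log₁₀(2π·r²), r = 14.1 m.
2π·r² = 1249 m², 10·log₁₀ of that is 30.966 dB.
L_p = 101 − 30.966 = 70.03 dB.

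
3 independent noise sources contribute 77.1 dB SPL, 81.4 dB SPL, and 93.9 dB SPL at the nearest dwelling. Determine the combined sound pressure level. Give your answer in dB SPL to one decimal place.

Incoherent sources combine by intensity addition: L_total = 10·log₁₀(Σ 10^(L_i/10)).
Σ 10^(L/10) = 10^(77.1/10) + 10^(81.4/10) + 10^(93.9/10) = 2.644e+09.
L_total = 10·log₁₀(2.644e+09) = 94.22 dB SPL.

94.2 dB SPL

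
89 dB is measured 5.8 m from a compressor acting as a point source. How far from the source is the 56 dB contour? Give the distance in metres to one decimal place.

Point-source spreading drops the level by 20·log₁₀(r₂/r₁); inverting, r₂/r₁ = 10^(ΔL/20).
r₂ = 5.8·10^((89−56)/20) = 5.8·10^(33.0/20) = 259.08 m.

259.1 m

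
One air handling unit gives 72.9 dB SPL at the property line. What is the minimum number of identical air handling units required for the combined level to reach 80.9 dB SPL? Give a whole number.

7

Need L₁ + 10·log₁₀ N ≥ 80.9, i.e. log₁₀ N ≥ 0.80.
N ≥ 10^(8.0/10) = 6.310, so N = 7.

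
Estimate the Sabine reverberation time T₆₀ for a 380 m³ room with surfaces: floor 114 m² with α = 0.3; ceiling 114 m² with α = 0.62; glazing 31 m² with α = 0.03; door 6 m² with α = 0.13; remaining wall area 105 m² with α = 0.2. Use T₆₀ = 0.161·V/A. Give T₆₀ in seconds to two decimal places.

0.48 s

Summing Sᵢαᵢ: 114·0.3 + 114·0.62 + 31·0.03 + 6·0.13 + 105·0.2 = 127.59 m².
T₆₀ = 0.161·V/A = 0.161·380/127.59 = 0.480 s.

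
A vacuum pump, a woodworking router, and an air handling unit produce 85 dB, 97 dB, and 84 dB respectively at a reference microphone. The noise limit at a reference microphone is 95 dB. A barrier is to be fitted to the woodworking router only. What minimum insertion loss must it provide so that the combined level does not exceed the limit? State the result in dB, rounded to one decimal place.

2.9 dB

Everything except the woodworking router sums to 10^(85/10) + 10^(84/10) = 5.674e+08 in linear terms, 87.54 dB.
To meet 95 dB overall, the treated woodworking router may contribute at most 10^(95/10) − 5.674e+08 = 2.595e+09, i.e. 94.14 dB.
So the woodworking router must be reduced from 97 to 94.14 dB: IL = 2.86 dB.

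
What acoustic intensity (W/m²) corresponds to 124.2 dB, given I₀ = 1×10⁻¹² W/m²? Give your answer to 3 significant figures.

I/I₀ = 10^(124.2/10) = 2.63e+12, so I = 2.63e+12 × 10⁻¹² W/m².

2.63 W/m²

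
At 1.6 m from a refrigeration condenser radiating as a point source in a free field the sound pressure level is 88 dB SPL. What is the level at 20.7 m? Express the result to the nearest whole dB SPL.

66 dB SPL

Spherical spreading from a point source gives a 20·log₁₀(r₂/r₁) drop.
L₂ = 88 − 20·log₁₀(20.7/1.6) = 88 − 22.237 = 65.76 dB SPL.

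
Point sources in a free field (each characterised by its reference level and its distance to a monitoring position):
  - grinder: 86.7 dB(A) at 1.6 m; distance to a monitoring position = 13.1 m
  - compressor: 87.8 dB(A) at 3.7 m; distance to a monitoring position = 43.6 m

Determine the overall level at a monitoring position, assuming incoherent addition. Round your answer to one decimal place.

Propagate each source to the receiver with L = L_ref − 20·log₁₀(r/r_ref), then add intensities.
grinder: 86.7 − 20·log₁₀(13.1/1.6) = 86.7 − 18.26 = 68.44 dB(A).
compressor: 87.8 − 20·log₁₀(43.6/3.7) = 87.8 − 21.43 = 66.37 dB(A).
Σ 10^(L/10) = 1.132e+07 → L_total = 10·log₁₀(1.132e+07) = 70.54 dB(A).

70.5 dB(A)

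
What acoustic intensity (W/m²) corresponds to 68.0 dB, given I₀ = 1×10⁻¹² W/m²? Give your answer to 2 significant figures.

I/I₀ = 10^(68.0/10) = 6.31e+06, so I = 6.31e+06 × 10⁻¹² W/m².

6.3e-06 W/m²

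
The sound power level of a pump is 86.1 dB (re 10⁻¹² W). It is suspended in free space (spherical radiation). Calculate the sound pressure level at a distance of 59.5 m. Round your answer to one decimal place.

39.6 dB

Free-field spherical radiation: L_p = L_w − 10·log₁₀(4π·r²), r = 59.5 m.
4π·r² = 4.449e+04 m², 10·log₁₀ of that is 46.482 dB.
L_p = 86.1 − 46.482 = 39.62 dB.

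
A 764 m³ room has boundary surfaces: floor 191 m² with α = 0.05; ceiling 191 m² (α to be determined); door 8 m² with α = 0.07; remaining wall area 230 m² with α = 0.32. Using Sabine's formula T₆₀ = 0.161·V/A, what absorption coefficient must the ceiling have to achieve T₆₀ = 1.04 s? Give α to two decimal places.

From T₆₀ = 0.161·V/A, the target T₆₀ = 1.04 s needs A = 0.161·764/1.04 = 118.27 m².
Absorption from the other surfaces = 191·0.05 + 8·0.07 + 230·0.32 = 83.71 m², so the ceiling must supply 34.56 m² over 191 m².
α = 34.56/191 = 0.181.

0.18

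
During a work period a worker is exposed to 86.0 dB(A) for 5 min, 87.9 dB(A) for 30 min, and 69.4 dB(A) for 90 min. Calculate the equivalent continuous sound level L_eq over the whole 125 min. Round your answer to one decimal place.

82.3 dB(A)

L_eq = 10·log₁₀[(1/T)·Σ tᵢ·10^(Lᵢ/10)] with T = 125 min.
Σ tᵢ·10^(Lᵢ/10) = 5·10^(86.0/10) + 30·10^(87.9/10) + 90·10^(69.4/10) = 2.127e+10.
L_eq = 10·log₁₀(2.127e+10/125) = 82.31 dB(A).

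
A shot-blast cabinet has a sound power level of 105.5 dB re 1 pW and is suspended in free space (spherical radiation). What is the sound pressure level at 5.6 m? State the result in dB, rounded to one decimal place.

79.5 dB

L_p = L_w − 10·log₁₀(4π·r²) with r = 5.6 m.
4π·r² = 394.1 m², 10·log₁₀ of that is 25.956 dB.
L_p = 105.5 − 25.956 = 79.54 dB.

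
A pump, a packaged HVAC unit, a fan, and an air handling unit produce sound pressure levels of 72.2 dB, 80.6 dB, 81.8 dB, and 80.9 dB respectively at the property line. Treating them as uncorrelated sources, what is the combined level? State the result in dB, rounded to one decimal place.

86.1 dB

For uncorrelated sources the intensities add, so convert each level to linear form, sum, and take 10·log₁₀ of the total.
Σ 10^(L/10) = 10^(72.2/10) + 10^(80.6/10) + 10^(81.8/10) + 10^(80.9/10) = 4.058e+08.
L_total = 10·log₁₀(4.058e+08) = 86.08 dB.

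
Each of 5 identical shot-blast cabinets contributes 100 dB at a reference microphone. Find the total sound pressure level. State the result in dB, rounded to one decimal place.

N identical incoherent sources raise the level by 10·log₁₀ N.
L_total = 100 + 10·log₁₀(5) = 100 + 6.990 = 106.99 dB.

107.0 dB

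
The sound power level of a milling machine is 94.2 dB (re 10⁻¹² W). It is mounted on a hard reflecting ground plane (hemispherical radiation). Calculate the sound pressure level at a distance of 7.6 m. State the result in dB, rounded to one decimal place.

68.6 dB

The power spreads over a hemisphere of area 2π·r², so L_p = L_w − 10·log₁₀(2π·r²).
2π·r² = 362.9 m², 10·log₁₀ of that is 25.598 dB.
L_p = 94.2 − 25.598 = 68.60 dB.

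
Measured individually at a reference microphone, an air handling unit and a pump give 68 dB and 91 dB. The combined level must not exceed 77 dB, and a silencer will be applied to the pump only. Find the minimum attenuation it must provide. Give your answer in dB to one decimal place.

14.6 dB

Fixed contribution from the other source: Σ 10^(L/10) = 10^(68/10) = 6.310e+06 (68.00 dB).
The limit corresponds to 10^(77/10) = 5.012e+07; subtracting the fixed part leaves 4.381e+07 for the pump, i.e. 76.42 dB.
So the pump must be reduced from 91 to 76.42 dB: IL = 14.58 dB.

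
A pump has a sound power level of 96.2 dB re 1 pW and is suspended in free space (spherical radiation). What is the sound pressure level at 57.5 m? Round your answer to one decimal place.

The power spreads over a sphere of area 4π·r², so L_p = L_w − 10·log₁₀(4π·r²).
4π·r² = 4.155e+04 m², 10·log₁₀ of that is 46.185 dB.
L_p = 96.2 − 46.185 = 50.01 dB.

50.0 dB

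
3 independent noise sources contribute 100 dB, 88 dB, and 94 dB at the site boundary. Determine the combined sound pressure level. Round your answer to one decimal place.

Incoherent sources combine by intensity addition: L_total = 10·log₁₀(Σ 10^(L_i/10)).
Σ 10^(L/10) = 10^(100/10) + 10^(88/10) + 10^(94/10) = 1.314e+10.
L_total = 10·log₁₀(1.314e+10) = 101.19 dB.

101.2 dB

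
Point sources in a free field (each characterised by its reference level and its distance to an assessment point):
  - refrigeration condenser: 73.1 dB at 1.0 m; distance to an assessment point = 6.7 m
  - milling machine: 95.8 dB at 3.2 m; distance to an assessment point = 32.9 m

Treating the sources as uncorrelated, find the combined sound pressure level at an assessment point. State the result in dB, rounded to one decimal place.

Propagate each source to the receiver with L = L_ref − 20·log₁₀(r/r_ref), then add intensities.
refrigeration condenser: 73.1 − 20·log₁₀(6.7/1.0) = 73.1 − 16.52 = 56.58 dB.
milling machine: 95.8 − 20·log₁₀(32.9/3.2) = 95.8 − 20.24 = 75.56 dB.
Σ 10^(L/10) = 3.642e+07 → L_total = 10·log₁₀(3.642e+07) = 75.61 dB.

75.6 dB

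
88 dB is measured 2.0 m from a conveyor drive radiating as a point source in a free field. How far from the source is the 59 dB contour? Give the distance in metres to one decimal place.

56.4 m

Point-source spreading drops the level by 20·log₁₀(r₂/r₁); inverting, r₂/r₁ = 10^(ΔL/20).
r₂ = 2.0·10^((88−59)/20) = 2.0·10^(29.0/20) = 56.37 m.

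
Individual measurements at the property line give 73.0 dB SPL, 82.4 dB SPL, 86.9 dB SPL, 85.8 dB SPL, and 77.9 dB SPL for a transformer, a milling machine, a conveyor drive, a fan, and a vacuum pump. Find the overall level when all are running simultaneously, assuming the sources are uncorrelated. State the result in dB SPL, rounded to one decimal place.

For uncorrelated sources the intensities add, so convert each level to linear form, sum, and take 10·log₁₀ of the total.
Σ 10^(L/10) = 10^(73.0/10) + 10^(82.4/10) + 10^(86.9/10) + 10^(85.8/10) + 10^(77.9/10) = 1.125e+09.
L_total = 10·log₁₀(1.125e+09) = 90.51 dB SPL.

90.5 dB SPL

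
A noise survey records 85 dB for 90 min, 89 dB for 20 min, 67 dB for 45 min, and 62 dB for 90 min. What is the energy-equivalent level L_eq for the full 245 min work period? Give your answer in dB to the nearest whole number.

83 dB

L_eq = 10·log₁₀[(1/T)·Σ tᵢ·10^(Lᵢ/10)] with T = 245 min.
Σ tᵢ·10^(Lᵢ/10) = 90·10^(85/10) + 20·10^(89/10) + 45·10^(67/10) + 90·10^(62/10) = 4.472e+10.
L_eq = 10·log₁₀(4.472e+10/245) = 82.61 dB.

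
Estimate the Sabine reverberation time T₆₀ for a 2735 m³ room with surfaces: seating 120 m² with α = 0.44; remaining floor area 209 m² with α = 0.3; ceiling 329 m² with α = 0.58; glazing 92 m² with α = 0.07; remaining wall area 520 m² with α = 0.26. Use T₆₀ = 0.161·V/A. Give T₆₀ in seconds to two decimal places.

0.98 s

A = Σ Sᵢαᵢ = 120·0.44 + 209·0.3 + 329·0.58 + 92·0.07 + 520·0.26 = 447.96 m².
T₆₀ = 0.161 × 2735 / 447.96 = 0.983 s.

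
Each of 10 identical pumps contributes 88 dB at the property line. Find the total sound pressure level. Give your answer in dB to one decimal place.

With 10 equal, uncorrelated contributions the intensity is 10× that of one unit, giving a rise of 10·log₁₀ 10.
L_total = 88 + 10·log₁₀(10) = 88 + 10.000 = 98.00 dB.

98.0 dB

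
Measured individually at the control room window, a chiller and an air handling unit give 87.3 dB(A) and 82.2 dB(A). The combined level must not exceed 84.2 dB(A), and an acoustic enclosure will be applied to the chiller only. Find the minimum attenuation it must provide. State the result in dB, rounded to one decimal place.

7.4 dB

Everything except the chiller sums to 10^(82.2/10) = 1.660e+08 in linear terms, 82.20 dB(A).
To meet 84.2 dB(A) overall, the treated chiller may contribute at most 10^(84.2/10) − 1.660e+08 = 9.707e+07, i.e. 79.87 dB(A).
Required insertion loss = 87.3 − 79.87 = 7.43 dB.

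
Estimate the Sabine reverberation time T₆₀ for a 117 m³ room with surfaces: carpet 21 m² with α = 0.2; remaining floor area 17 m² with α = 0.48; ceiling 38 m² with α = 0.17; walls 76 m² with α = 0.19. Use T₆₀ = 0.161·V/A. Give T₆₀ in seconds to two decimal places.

0.57 s

Total absorption A = 21·0.2 + 17·0.48 + 38·0.17 + 76·0.19 = 33.26 m² sabins.
T₆₀ = 0.161·V/A = 0.161·117/33.26 = 0.566 s.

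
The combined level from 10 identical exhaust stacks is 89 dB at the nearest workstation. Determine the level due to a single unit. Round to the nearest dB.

79 dB

For N identical incoherent sources L_total = L₁ + 10·log₁₀ N, so L₁ = 89 − 10·log₁₀(10) = 89 − 10.000.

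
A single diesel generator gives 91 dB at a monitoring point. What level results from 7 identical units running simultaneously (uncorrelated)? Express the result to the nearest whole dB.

L_total = L₁ + 10·log₁₀ N for N identical incoherent sources.
L_total = 91 + 10·log₁₀(7) = 91 + 8.451 = 99.45 dB.

99 dB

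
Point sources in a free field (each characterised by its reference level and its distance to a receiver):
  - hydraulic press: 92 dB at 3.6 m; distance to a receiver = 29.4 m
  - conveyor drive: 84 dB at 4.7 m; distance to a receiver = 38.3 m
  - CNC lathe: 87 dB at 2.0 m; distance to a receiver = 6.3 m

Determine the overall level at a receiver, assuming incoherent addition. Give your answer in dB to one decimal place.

First find each source's level at the receiver (point-source: −20·log₁₀(r/r_ref)), then combine on an intensity basis.
hydraulic press: 92 − 20·log₁₀(29.4/3.6) = 92 − 18.24 = 73.76 dB.
conveyor drive: 84 − 20·log₁₀(38.3/4.7) = 84 − 18.22 = 65.78 dB.
CNC lathe: 87 − 20·log₁₀(6.3/2.0) = 87 − 9.97 = 77.03 dB.
Σ 10^(L/10) = 7.806e+07 → L_total = 10·log₁₀(7.806e+07) = 78.92 dB.

78.9 dB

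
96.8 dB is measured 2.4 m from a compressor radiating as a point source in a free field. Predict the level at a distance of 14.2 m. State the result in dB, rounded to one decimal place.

Point-source attenuation: ΔL = 20·log₁₀(r₂/r₁) = 20·log₁₀(14.2/2.4) = 15.442 dB.
L₂ = 96.8 − 20·log₁₀(14.2/2.4) = 96.8 − 15.442 = 81.36 dB.

81.4 dB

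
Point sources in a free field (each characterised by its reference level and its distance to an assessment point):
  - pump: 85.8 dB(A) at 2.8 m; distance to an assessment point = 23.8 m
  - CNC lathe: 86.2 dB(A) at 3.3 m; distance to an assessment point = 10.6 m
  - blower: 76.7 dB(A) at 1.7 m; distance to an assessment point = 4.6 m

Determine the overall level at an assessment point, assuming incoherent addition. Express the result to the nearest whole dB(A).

77 dB(A)

First find each source's level at the receiver (point-source: −20·log₁₀(r/r_ref)), then combine on an intensity basis.
pump: 85.8 − 20·log₁₀(23.8/2.8) = 85.8 − 18.59 = 67.21 dB(A).
CNC lathe: 86.2 − 20·log₁₀(10.6/3.3) = 86.2 − 10.14 = 76.06 dB(A).
blower: 76.7 − 20·log₁₀(4.6/1.7) = 76.7 − 8.65 = 68.05 dB(A).
Σ 10^(L/10) = 5.205e+07 → L_total = 10·log₁₀(5.205e+07) = 77.16 dB(A).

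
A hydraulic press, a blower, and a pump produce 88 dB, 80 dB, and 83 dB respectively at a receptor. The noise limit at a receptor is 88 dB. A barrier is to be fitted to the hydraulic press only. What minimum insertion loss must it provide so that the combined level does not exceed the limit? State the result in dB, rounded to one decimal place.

Fixed contribution from the other sources: Σ 10^(L/10) = 10^(80/10) + 10^(83/10) = 2.995e+08 (84.76 dB).
The limit corresponds to 10^(88/10) = 6.310e+08; subtracting the fixed part leaves 3.314e+08 for the hydraulic press, i.e. 85.20 dB.
So the hydraulic press must be reduced from 88 to 85.20 dB: IL = 2.80 dB.

2.8 dB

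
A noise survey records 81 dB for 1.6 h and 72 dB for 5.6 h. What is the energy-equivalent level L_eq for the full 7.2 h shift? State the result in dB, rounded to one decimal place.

76.1 dB

Weight each interval's intensity by its duration and average over T = 7.2 h:
Σ tᵢ·10^(Lᵢ/10) = 1.6·10^(81/10) + 5.6·10^(72/10) = 2.902e+08.
L_eq = 10·log₁₀(2.902e+08/7.2) = 76.05 dB.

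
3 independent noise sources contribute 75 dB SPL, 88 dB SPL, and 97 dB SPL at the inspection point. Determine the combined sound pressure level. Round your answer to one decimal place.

97.5 dB SPL

Incoherent sources combine by intensity addition: L_total = 10·log₁₀(Σ 10^(L_i/10)).
Σ 10^(L/10) = 10^(75/10) + 10^(88/10) + 10^(97/10) = 5.674e+09.
L_total = 10·log₁₀(5.674e+09) = 97.54 dB SPL.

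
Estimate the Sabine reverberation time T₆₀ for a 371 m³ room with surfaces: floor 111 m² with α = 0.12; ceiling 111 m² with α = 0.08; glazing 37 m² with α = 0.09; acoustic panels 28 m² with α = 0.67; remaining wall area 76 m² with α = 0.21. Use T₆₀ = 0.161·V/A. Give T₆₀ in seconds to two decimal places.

0.99 s

Summing Sᵢαᵢ: 111·0.12 + 111·0.08 + 37·0.09 + 28·0.67 + 76·0.21 = 60.25 m².
T₆₀ = 0.161·V/A = 0.161·371/60.25 = 0.991 s.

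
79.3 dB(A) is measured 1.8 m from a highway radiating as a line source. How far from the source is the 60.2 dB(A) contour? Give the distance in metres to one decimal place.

Line-source spreading drops the level by 10·log₁₀(r₂/r₁); inverting, r₂/r₁ = 10^(ΔL/10).
r₂ = 1.8·10^((79.3−60.2)/10) = 1.8·10^(19.1/10) = 146.31 m.

146.3 m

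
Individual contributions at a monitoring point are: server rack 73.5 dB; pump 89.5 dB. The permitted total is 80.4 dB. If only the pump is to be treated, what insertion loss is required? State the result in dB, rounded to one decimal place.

10.1 dB

Everything except the pump sums to 10^(73.5/10) = 2.239e+07 in linear terms, 73.50 dB.
To meet 80.4 dB overall, the treated pump may contribute at most 10^(80.4/10) − 2.239e+07 = 8.726e+07, i.e. 79.41 dB.
Required insertion loss = 89.5 − 79.41 = 10.09 dB.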